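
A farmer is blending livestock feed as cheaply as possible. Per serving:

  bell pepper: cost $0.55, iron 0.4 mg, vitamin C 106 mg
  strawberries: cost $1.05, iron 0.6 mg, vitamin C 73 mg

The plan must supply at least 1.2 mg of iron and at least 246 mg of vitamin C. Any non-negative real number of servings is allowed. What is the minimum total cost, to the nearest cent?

$1.65

Two binding constraints pin down two serving amounts, so the optimal mix uses at most two foods. The candidates are each food alone (scaled to the tighter of iron/vitamin C) and each pair with both constraints tight.
bell pepper only: max(1.2/0.4, 246/106) = 3 servings → $1.65.
strawberries only: max(1.2/0.6, 246/73) = 3.37 servings → $3.54.
bell pepper + strawberries with both tight: 1.744 servings and 0.8372 servings → $1.84.
Cheapest feasible corner: $1.65.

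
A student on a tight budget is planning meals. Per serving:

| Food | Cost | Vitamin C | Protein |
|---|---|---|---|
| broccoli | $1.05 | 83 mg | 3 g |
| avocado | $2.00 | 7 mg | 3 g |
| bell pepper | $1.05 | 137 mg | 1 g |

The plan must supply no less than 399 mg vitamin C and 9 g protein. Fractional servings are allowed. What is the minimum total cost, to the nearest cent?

An LP optimum is at a vertex; with two nutrient constraints at most two foods are used. Check each candidate.
broccoli only: max(399/83, 9/3) = 4.807 servings → $5.05.
avocado only: max(399/7, 9/3) = 57 servings → $114.00.
bell pepper only: max(399/137, 9/1) = 9 servings → $9.45.
broccoli + avocado: the both-tight solution has a negative serving — not a feasible corner.
broccoli + bell pepper with both tight: 2.543 servings and 1.372 servings → $4.11.
avocado + bell pepper with both tight: 2.064 servings and 2.807 servings → $7.08.
Cheapest feasible corner: $4.11.

$4.11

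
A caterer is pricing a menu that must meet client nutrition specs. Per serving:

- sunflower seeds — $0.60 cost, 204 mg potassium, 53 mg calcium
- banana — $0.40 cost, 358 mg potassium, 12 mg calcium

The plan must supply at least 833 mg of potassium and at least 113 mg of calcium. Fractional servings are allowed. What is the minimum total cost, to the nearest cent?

$1.62

This is a tiny linear program; its minimum lies at a vertex of the feasible set. List the vertices and price them.
sunflower seeds only: max(833/204, 113/53) = 4.083 servings → $2.45.
banana only: max(833/358, 113/12) = 9.417 servings → $3.77.
sunflower seeds + banana with both tight: 1.843 servings and 1.277 servings → $1.62.
The minimum over all feasible corners is $1.62.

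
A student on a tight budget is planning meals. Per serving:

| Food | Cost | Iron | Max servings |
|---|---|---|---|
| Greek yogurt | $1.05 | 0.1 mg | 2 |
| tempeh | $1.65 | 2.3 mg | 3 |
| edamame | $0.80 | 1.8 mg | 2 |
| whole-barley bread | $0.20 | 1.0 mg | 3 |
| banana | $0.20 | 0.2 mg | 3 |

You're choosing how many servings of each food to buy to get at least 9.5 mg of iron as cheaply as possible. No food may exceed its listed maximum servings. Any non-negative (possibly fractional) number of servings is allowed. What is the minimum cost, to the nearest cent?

$4.28

Cost per mg of iron: whole-barley bread $0.2000, edamame $0.4444, tempeh $0.7174, banana $1.0000, Greek yogurt $10.5000.
Take 3 servings of whole-barley bread: +3.0 mg iron for $0.60 (total $0.60, still need 6.5 mg).
Take 2 servings of edamame: +3.6 mg iron for $1.60 (total $2.20, still need 2.9 mg).
Take 1.261 servings of tempeh: +2.9 mg iron for $2.08 (total $4.28, still need 0.0 mg).
Greedy by cheapest-per-mg is optimal for a single linear constraint, so the minimum cost is $4.28.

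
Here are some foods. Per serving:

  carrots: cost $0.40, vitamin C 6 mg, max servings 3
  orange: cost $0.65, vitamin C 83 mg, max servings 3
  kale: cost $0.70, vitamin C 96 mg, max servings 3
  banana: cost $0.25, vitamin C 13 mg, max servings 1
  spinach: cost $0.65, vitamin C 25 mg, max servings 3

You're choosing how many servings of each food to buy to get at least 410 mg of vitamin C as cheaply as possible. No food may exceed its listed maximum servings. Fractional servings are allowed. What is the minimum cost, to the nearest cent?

Cost per mg of vitamin C: kale $0.0073, orange $0.0078, banana $0.0192, spinach $0.0260, carrots $0.0667.
Take 3 servings of kale: +288.0 mg vitamin C for $2.10 (total $2.10, still need 122.0 mg).
Take 1.47 servings of orange: +122.0 mg vitamin C for $0.96 (total $3.06, still need 0.0 mg).
Filling from the cheapest source first is optimal under one linear minimum: $3.06.

$3.06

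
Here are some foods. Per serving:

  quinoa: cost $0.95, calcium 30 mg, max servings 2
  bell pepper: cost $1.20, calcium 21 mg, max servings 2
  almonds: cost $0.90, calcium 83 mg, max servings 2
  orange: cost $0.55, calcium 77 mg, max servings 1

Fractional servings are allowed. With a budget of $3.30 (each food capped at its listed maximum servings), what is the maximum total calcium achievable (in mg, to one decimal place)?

Calcium per dollar: orange 140, almonds 92.22, quinoa 31.58, bell pepper 17.5.
Take 1 serving of orange: spends $0.55, +77.0 mg calcium (running total 77.0 mg).
Take 2 servings of almonds: spends $1.80, +166.0 mg calcium (running total 243.0 mg).
Take 1 serving of quinoa: spends $0.95, +30.0 mg calcium (running total 273.0 mg).
Greedy by best ratio exhausts the cost allowance optimally: 273.0 mg.

273.0 mg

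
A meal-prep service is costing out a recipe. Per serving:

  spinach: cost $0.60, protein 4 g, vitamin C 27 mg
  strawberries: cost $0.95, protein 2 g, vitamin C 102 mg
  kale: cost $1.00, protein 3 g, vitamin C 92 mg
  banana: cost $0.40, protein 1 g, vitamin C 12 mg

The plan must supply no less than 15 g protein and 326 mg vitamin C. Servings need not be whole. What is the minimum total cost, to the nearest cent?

With two linear requirements the optimum uses one or two foods; enumerate the corners.
spinach only: max(15/4, 326/27) = 12.07 servings → $7.24.
strawberries only: max(15/2, 326/102) = 7.5 servings → $7.12.
kale only: max(15/3, 326/92) = 5 servings → $5.00.
banana only: max(15/1, 326/12) = 27.17 servings → $10.87.
spinach + strawberries with both tight: 2.48 servings and 2.54 servings → $3.90.
spinach + kale with both tight: 1.401 servings and 3.132 servings → $3.97.
spinach + banana: the both-tight solution has a negative serving — not a feasible corner.
strawberries + kale with both targets exact would need a negative amount; discard.
strawberries + banana with both tight: 1.872 servings and 11.26 servings → $6.28.
kale + banana with both tight: 2.607 servings and 7.179 servings → $5.48.
Cheapest feasible corner: $3.90.

$3.90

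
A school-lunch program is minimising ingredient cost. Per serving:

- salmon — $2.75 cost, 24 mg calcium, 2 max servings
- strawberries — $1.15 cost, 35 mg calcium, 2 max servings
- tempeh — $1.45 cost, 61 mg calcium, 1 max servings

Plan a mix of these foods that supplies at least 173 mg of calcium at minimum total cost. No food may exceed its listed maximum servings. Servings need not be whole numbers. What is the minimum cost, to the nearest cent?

Cost per mg of calcium: tempeh $0.0238, strawberries $0.0329, salmon $0.1146.
Take 1 serving of tempeh: +61.0 mg calcium for $1.45 (total $1.45, still need 112.0 mg).
Take 2 servings of strawberries: +70.0 mg calcium for $2.30 (total $3.75, still need 42.0 mg).
Take 1.75 servings of salmon: +42.0 mg calcium for $4.81 (total $8.56, still need 0.0 mg).
Filling from the cheapest source first is optimal under one linear minimum: $8.56.

$8.56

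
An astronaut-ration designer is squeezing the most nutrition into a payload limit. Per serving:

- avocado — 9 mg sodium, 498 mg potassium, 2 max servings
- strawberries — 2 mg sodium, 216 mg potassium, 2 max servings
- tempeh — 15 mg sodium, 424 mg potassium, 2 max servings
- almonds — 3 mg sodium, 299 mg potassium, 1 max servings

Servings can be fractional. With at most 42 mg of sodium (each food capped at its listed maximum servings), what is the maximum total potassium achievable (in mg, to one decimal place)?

2207.5 mg

Potassium per mg sodium: strawberries 108, almonds 99.67, avocado 55.33, tempeh 28.27.
Take 2 servings of strawberries: uses 4 mg sodium, +432.0 mg potassium (running total 432.0 mg).
Take 1 serving of almonds: uses 3 mg sodium, +299.0 mg potassium (running total 731.0 mg).
Take 2 servings of avocado: uses 18 mg sodium, +996.0 mg potassium (running total 1727.0 mg).
Take 1.133 servings of tempeh: uses 17 mg sodium, +480.5 mg potassium (running total 2207.5 mg).
Filling greedily by potassium-per-mg sodium is optimal for one linear limit, giving 2207.5 mg.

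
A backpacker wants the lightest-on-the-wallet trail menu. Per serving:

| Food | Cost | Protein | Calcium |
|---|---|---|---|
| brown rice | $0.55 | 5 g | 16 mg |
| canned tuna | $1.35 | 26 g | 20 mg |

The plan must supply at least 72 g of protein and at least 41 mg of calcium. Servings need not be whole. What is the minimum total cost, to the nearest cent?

Two binding constraints pin down two serving amounts, so the optimal mix uses at most two foods. The candidates are each food alone (scaled to the tighter of protein/calcium) and each pair with both constraints tight.
brown rice only: max(72/5, 41/16) = 14.4 servings → $7.92.
canned tuna only: max(72/26, 41/20) = 2.769 servings → $3.74.
brown rice + canned tuna: intersection lies outside the first quadrant.
So the least-cost plan costs $3.74.

$3.74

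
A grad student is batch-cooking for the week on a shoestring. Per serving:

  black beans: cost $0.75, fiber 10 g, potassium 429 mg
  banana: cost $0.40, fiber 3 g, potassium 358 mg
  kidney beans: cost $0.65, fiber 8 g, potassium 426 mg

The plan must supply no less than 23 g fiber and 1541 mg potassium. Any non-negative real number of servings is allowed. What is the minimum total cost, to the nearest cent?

This is a tiny linear program; its minimum lies at a vertex of the feasible set. List the vertices and price them.
black beans only: max(23/10, 1541/429) = 3.592 servings → $2.69.
banana only: max(23/3, 1541/358) = 7.667 servings → $3.07.
kidney beans only: max(23/8, 1541/426) = 3.617 servings → $2.35.
black beans + banana with both tight: 1.575 servings and 2.417 servings → $2.15.
black beans + kidney beans with both targets exact would need a negative amount; discard.
banana + kidney beans with both tight: 1.595 servings and 2.277 servings → $2.12.
The minimum over all feasible corners is $2.12.

$2.12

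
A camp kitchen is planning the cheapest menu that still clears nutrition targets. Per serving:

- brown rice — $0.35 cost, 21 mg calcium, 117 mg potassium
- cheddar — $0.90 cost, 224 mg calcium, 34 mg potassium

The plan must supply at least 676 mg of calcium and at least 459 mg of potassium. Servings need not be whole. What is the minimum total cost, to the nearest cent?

$3.55

Compare the cost at each extreme point of the feasible region.
brown rice only: max(676/21, 459/117) = 32.19 servings → $11.27.
cheddar only: max(676/224, 459/34) = 13.5 servings → $12.15.
brown rice + cheddar with both tight: 3.131 servings and 2.724 servings → $3.55.
So the least-cost plan costs $3.55.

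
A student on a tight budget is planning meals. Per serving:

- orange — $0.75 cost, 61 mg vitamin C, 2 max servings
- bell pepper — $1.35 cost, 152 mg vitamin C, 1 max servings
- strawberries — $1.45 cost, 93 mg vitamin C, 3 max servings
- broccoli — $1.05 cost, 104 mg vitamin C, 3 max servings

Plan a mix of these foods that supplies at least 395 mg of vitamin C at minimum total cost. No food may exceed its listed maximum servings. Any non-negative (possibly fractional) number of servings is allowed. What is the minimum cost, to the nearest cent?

$3.80

Cost per mg of vitamin C: bell pepper $0.0089, broccoli $0.0101, orange $0.0123, strawberries $0.0156.
Take 1 serving of bell pepper: +152.0 mg vitamin C for $1.35 (total $1.35, still need 243.0 mg).
Take 2.337 servings of broccoli: +243.0 mg vitamin C for $2.45 (total $3.80, still need 0.0 mg).
Greedy by cheapest-per-mg is optimal for a single linear constraint, so the minimum cost is $3.80.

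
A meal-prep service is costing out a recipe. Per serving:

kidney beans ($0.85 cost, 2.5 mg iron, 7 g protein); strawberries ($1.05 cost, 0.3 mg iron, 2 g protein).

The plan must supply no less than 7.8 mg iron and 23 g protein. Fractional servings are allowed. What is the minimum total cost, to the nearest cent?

kidney beans only: max(7.8/2.5, 23/7) = 3.286 servings → $2.79.
strawberries only: max(7.8/0.3, 23/2) = 26 servings → $27.30.
kidney beans + strawberries with both tight: 3 servings and 1 serving → $3.60.
The minimum over all feasible corners is $2.79.

$2.79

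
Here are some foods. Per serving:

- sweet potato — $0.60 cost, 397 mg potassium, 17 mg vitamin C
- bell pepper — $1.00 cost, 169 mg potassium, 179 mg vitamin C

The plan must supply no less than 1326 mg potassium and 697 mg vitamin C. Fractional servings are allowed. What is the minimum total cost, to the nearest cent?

$4.78

Check every corner: each single food scaled to meet both minima, and each pair solved so both constraints bind.
sweet potato only: max(1326/397, 697/17) = 41 servings → $24.60.
bell pepper only: max(1326/169, 697/179) = 7.846 servings → $7.85.
sweet potato + bell pepper with both tight: 1.753 servings and 3.727 servings → $4.78.
So the least-cost plan costs $4.78.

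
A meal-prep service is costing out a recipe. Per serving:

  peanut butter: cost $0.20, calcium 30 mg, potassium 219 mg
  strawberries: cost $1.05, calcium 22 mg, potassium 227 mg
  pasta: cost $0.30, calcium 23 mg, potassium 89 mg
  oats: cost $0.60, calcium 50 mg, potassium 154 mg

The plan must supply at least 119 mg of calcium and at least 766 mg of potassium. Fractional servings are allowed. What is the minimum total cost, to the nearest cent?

A basic optimal solution has at most two foods positive. Try each food alone and each pair with both targets met exactly.
peanut butter only: max(119/30, 766/219) = 3.967 servings → $0.79.
strawberries only: max(119/22, 766/227) = 5.409 servings → $5.68.
pasta only: max(119/23, 766/89) = 8.607 servings → $2.58.
oats only: max(119/50, 766/154) = 4.974 servings → $2.98.
peanut butter + strawberries: intersection lies outside the first quadrant.
peanut butter + pasta with both tight: 2.969 servings and 1.302 servings → $0.98.
peanut butter + oats with both tight: 3.155 servings and 0.4867 servings → $0.92.
strawberries + pasta with both tight: 2.154 servings and 3.114 servings → $3.20.
strawberries + oats with both tight: 2.509 servings and 1.276 servings → $3.40.
pasta + oats with both targets exact would need a negative amount; discard.
Cheapest feasible corner: $0.79.

$0.79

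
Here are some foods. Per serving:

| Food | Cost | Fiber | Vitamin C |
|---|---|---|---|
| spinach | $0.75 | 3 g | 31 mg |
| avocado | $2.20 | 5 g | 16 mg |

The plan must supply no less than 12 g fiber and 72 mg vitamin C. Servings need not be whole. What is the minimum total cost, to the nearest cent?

The cheapest plan sits at a corner of the feasible region — with two constraints it uses at most two foods.
spinach only: max(12/3, 72/31) = 4 servings → $3.00.
avocado only: max(12/5, 72/16) = 4.5 servings → $9.90.
spinach + avocado with both tight: 1.57 servings and 1.458 servings → $4.39.
So the least-cost plan costs $3.00.

$3.00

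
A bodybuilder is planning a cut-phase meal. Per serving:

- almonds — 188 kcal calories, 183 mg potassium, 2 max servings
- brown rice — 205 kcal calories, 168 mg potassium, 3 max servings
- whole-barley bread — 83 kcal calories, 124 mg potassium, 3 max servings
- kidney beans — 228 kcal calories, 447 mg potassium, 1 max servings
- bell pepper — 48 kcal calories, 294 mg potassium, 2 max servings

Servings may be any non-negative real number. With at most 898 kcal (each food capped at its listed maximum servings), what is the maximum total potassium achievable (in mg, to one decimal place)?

1723.4 mg

Potassium per kcal: bell pepper 6.125, kidney beans 1.961, whole-barley bread 1.494, almonds 0.9734, brown rice 0.8195.
Take 2 servings of bell pepper: uses 96 kcal, +588.0 mg potassium (running total 588.0 mg).
Take 1 serving of kidney beans: uses 228 kcal, +447.0 mg potassium (running total 1035.0 mg).
Take 3 servings of whole-barley bread: uses 249 kcal, +372.0 mg potassium (running total 1407.0 mg).
Take 1.729 servings of almonds: uses 325 kcal, +316.4 mg potassium (running total 1723.4 mg).
Filling greedily by potassium-per-kcal is optimal for one linear limit, giving 1723.4 mg.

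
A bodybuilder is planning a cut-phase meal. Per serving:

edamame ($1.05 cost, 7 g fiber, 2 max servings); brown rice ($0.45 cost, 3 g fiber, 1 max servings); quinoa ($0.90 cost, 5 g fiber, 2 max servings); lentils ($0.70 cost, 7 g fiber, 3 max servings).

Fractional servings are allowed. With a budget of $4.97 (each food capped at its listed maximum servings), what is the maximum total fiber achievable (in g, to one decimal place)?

Fiber per dollar: lentils 10, edamame 6.667, brown rice 6.667, quinoa 5.556.
Take 3 servings of lentils: spends $2.10, +21.0 g fiber (running total 21.0 g).
Take 2 servings of edamame: spends $2.10, +14.0 g fiber (running total 35.0 g).
Take 1 serving of brown rice: spends $0.45, +3.0 g fiber (running total 38.0 g).
Take 0.3556 servings of quinoa: spends $0.32, +1.8 g fiber (running total 39.8 g).
Filling greedily by fiber-per-dollar is optimal for one linear limit, giving 39.8 g.

39.8 g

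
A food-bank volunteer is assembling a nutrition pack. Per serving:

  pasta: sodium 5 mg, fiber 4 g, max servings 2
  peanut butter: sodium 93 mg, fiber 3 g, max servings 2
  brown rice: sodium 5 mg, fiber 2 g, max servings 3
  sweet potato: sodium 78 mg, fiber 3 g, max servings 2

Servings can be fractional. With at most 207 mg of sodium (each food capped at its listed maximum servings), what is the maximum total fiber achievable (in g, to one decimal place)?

Fiber per mg sodium: pasta 0.8, brown rice 0.4, sweet potato 0.03846, peanut butter 0.03226.
Take 2 servings of pasta: uses 10 mg sodium, +8.0 g fiber (running total 8.0 g).
Take 3 servings of brown rice: uses 15 mg sodium, +6.0 g fiber (running total 14.0 g).
Take 2 servings of sweet potato: uses 156 mg sodium, +6.0 g fiber (running total 20.0 g).
Take 0.2796 servings of peanut butter: uses 26 mg sodium, +0.8 g fiber (running total 20.8 g).
Greedy by best ratio exhausts the sodium allowance optimally: 20.8 g.

20.8 g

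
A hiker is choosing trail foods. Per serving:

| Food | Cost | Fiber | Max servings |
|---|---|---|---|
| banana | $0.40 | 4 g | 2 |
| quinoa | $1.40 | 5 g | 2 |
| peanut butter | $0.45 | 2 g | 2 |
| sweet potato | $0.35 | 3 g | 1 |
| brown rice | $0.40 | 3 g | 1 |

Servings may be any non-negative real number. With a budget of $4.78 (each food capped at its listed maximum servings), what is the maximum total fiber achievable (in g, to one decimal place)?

26.3 g

Fiber per dollar: banana 10, sweet potato 8.571, brown rice 7.5, peanut butter 4.444, quinoa 3.571.
Take 2 servings of banana: spends $0.80, +8.0 g fiber (running total 8.0 g).
Take 1 serving of sweet potato: spends $0.35, +3.0 g fiber (running total 11.0 g).
Take 1 serving of brown rice: spends $0.40, +3.0 g fiber (running total 14.0 g).
Take 2 servings of peanut butter: spends $0.90, +4.0 g fiber (running total 18.0 g).
Take 1.664 servings of quinoa: spends $2.33, +8.3 g fiber (running total 26.3 g).
Greedy by best ratio exhausts the cost allowance optimally: 26.3 g.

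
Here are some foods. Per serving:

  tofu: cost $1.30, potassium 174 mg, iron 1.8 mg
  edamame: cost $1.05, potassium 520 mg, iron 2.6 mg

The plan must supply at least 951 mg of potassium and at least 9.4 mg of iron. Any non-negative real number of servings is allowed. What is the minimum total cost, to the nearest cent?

Compare the cost at each extreme point of the feasible region.
tofu only: max(951/174, 9.4/1.8) = 5.466 servings → $7.11.
edamame only: max(951/520, 9.4/2.6) = 3.615 servings → $3.80.
tofu + edamame with both tight: 4.995 servings and 0.1576 servings → $6.66.
So the least-cost plan costs $3.80.

$3.80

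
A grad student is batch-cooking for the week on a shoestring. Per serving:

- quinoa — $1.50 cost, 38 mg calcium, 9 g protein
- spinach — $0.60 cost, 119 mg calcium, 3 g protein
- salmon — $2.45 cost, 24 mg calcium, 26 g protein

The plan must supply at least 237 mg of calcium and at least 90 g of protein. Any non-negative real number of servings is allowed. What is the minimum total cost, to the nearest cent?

$8.90

quinoa only: max(237/38, 90/9) = 10 servings → $15.00.
spinach only: max(237/119, 90/3) = 30 servings → $18.00.
salmon only: max(237/24, 90/26) = 9.875 servings → $24.19.
quinoa + spinach with both targets exact would need a negative amount; discard.
quinoa + salmon with both tight: 5.184 servings and 1.667 servings → $11.86.
spinach + salmon with both tight: 1.324 servings and 3.309 servings → $8.90.
Cheapest feasible corner: $8.90.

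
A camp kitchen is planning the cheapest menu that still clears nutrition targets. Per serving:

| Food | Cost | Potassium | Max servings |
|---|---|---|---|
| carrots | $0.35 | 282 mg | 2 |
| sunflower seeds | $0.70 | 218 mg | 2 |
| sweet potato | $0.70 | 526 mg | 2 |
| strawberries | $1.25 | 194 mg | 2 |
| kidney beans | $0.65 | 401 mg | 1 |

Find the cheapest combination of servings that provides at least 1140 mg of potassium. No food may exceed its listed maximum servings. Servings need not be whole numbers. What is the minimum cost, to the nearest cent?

Cost per mg of potassium: carrots $0.0012, sweet potato $0.0013, kidney beans $0.0016, sunflower seeds $0.0032, strawberries $0.0064.
Take 2 servings of carrots: +564.0 mg potassium for $0.70 (total $0.70, still need 576.0 mg).
Take 1.095 servings of sweet potato: +576.0 mg potassium for $0.77 (total $1.47, still need 0.0 mg).
Filling from the cheapest source first is optimal under one linear minimum: $1.47.

$1.47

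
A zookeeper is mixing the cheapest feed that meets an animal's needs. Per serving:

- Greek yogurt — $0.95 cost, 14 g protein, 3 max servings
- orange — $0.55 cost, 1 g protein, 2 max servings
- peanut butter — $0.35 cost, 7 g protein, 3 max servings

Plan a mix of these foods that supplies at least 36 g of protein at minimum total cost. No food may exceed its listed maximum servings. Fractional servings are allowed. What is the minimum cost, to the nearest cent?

Cost per g of protein: peanut butter $0.0500, Greek yogurt $0.0679, orange $0.5500.
Take 3 servings of peanut butter: +21.0 g protein for $1.05 (total $1.05, still need 15.0 g).
Take 1.071 servings of Greek yogurt: +15.0 g protein for $1.02 (total $2.07, still need 0.0 g).
Filling from the cheapest source first is optimal under one linear minimum: $2.07.

$2.07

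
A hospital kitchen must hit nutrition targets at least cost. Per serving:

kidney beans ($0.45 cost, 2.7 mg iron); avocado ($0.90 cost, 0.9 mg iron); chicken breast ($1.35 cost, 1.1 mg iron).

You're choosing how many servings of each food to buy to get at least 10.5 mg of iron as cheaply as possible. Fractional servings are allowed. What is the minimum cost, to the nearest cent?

Cost per mg of iron: kidney beans $0.1667, avocado $1.0000, chicken breast $1.2273.
With no serving limits, use only kidney beans: 10.5 mg / 2.7 mg = 3.889 servings × $0.45 = $1.75.

$1.75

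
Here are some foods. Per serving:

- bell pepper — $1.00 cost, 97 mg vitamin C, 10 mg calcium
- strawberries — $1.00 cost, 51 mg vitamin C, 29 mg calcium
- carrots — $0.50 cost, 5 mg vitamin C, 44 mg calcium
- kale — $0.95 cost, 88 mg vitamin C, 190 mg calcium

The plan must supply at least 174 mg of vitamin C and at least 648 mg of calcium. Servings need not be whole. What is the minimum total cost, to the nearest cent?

Compare the cost at each extreme point of the feasible region.
bell pepper only: max(174/97, 648/10) = 64.8 servings → $64.80.
strawberries only: max(174/51, 648/29) = 22.34 servings → $22.34.
carrots only: max(174/5, 648/44) = 34.8 servings → $17.40.
kale only: max(174/88, 648/190) = 3.411 servings → $3.24.
bell pepper + strawberries: intersection lies outside the first quadrant.
bell pepper + carrots with both tight: 1.047 servings and 14.49 servings → $8.29.
bell pepper + kale: intersection lies outside the first quadrant.
strawberries + carrots with both tight: 2.104 servings and 13.34 servings → $8.77.
strawberries + kale with both targets exact would need a negative amount; discard.
carrots + kale with both tight: 8.201 servings and 1.511 servings → $5.54.
The minimum over all feasible corners is $3.24.

$3.24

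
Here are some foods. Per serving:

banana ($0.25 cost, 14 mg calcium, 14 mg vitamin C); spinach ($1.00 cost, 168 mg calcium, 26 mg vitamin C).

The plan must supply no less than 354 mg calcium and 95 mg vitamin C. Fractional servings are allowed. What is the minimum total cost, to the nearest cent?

banana only: max(354/14, 95/14) = 25.29 servings → $6.32.
spinach only: max(354/168, 95/26) = 3.654 servings → $3.65.
banana + spinach with both tight: 3.398 servings and 1.824 servings → $2.67.
Cheapest feasible corner: $2.67.

$2.67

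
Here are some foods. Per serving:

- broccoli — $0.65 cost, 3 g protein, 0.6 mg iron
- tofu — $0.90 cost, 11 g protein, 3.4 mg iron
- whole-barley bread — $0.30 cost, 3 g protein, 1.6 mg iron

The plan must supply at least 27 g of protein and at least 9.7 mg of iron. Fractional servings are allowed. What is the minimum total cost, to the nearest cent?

$2.32

A basic optimal solution has at most two foods positive. Try each food alone and each pair with both targets met exactly.
broccoli only: max(27/3, 9.7/0.6) = 16.17 servings → $10.51.
tofu only: max(27/11, 9.7/3.4) = 2.853 servings → $2.57.
whole-barley bread only: max(27/3, 9.7/1.6) = 9 servings → $2.70.
broccoli + tofu: intersection lies outside the first quadrant.
broccoli + whole-barley bread with both tight: 4.7 servings and 4.3 servings → $4.34.
tofu + whole-barley bread with both tight: 1.905 servings and 2.014 servings → $2.32.
So the least-cost plan costs $2.32.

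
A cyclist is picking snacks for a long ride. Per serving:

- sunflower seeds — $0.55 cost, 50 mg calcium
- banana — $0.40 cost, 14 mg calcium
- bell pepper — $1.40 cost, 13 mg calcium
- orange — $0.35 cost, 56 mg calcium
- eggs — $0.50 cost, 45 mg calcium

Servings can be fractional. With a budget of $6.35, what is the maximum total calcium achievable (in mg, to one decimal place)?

1016.0 mg

Calcium per dollar: orange 160, sunflower seeds 90.91, eggs 90, banana 35, bell pepper 9.286.
With no serving limits, spend the whole cost allowance on orange: $6.35 / $0.35 × 56 mg = 1016.0 mg.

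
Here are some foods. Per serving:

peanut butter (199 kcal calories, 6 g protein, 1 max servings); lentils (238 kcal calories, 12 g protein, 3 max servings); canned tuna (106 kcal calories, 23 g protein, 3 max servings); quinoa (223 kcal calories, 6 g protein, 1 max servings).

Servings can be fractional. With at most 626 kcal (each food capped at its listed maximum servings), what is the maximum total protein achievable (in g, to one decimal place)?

84.5 g

Protein per kcal: canned tuna 0.217, lentils 0.05042, peanut butter 0.03015, quinoa 0.02691.
Take 3 servings of canned tuna: uses 318 kcal, +69.0 g protein (running total 69.0 g).
Take 1.294 servings of lentils: uses 308 kcal, +15.5 g protein (running total 84.5 g).
Greedy by best ratio exhausts the calories allowance optimally: 84.5 g.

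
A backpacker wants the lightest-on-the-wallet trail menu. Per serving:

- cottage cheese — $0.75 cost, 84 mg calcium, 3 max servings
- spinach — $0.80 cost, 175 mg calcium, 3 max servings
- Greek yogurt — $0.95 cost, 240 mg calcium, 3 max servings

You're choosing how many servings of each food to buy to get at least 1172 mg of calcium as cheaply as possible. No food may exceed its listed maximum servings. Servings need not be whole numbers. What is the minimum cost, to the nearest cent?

Cost per mg of calcium: Greek yogurt $0.0040, spinach $0.0046, cottage cheese $0.0089.
Take 3 servings of Greek yogurt: +720.0 mg calcium for $2.85 (total $2.85, still need 452.0 mg).
Take 2.583 servings of spinach: +452.0 mg calcium for $2.07 (total $4.92, still need 0.0 mg).
Greedy by cheapest-per-mg is optimal for a single linear constraint, so the minimum cost is $4.92.

$4.92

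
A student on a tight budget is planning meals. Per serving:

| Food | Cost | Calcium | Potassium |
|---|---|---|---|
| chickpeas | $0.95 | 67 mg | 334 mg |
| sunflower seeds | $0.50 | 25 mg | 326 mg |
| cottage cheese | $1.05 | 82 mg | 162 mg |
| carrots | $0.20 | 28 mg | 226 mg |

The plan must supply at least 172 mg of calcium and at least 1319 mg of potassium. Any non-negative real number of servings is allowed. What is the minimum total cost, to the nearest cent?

The cheapest plan sits at a corner of the feasible region — with two constraints it uses at most two foods.
chickpeas only: max(172/67, 1319/334) = 3.949 servings → $3.75.
sunflower seeds only: max(172/25, 1319/326) = 6.88 servings → $3.44.
cottage cheese only: max(172/82, 1319/162) = 8.142 servings → $8.55.
carrots only: max(172/28, 1319/226) = 6.143 servings → $1.23.
chickpeas + sunflower seeds with both tight: 1.712 servings and 2.292 servings → $2.77.
chickpeas + cottage cheese with both targets exact would need a negative amount; discard.
chickpeas + carrots with both tight: 0.3351 servings and 5.341 servings → $1.39.
sunflower seeds + cottage cheese with both tight: 3.54 servings and 1.018 servings → $2.84.
sunflower seeds + carrots: intersection lies outside the first quadrant.
cottage cheese + carrots with both tight: 0.1386 servings and 5.737 servings → $1.29.
The minimum over all feasible corners is $1.23.

$1.23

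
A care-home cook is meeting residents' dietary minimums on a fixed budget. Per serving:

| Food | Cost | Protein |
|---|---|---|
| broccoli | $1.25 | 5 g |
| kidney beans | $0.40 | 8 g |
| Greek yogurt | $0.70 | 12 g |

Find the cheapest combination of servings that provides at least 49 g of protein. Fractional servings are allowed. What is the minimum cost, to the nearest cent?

Cost per g of protein: kidney beans $0.0500, Greek yogurt $0.0583, broccoli $0.2500.
With no serving limits, use only kidney beans: 49 g / 8 g = 6.125 servings × $0.40 = $2.45.

$2.45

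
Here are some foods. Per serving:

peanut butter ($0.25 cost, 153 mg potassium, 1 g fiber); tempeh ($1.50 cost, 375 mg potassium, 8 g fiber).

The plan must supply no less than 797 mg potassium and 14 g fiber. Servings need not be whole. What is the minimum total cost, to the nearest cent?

peanut butter only: max(797/153, 14/1) = 14 servings → $3.50.
tempeh only: max(797/375, 14/8) = 2.125 servings → $3.19.
peanut butter + tempeh with both tight: 1.326 servings and 1.584 servings → $2.71.
Cheapest feasible corner: $2.71.

$2.71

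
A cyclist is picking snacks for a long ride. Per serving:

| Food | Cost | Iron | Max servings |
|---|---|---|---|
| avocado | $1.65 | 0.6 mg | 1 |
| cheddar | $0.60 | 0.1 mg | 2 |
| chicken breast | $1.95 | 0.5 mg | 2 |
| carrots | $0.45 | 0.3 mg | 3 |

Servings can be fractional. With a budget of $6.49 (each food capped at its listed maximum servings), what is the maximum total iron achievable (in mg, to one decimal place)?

2.4 mg

Iron per dollar: carrots 0.6667, avocado 0.3636, chicken breast 0.2564, cheddar 0.1667.
Take 3 servings of carrots: spends $1.35, +0.9 mg iron (running total 0.9 mg).
Take 1 serving of avocado: spends $1.65, +0.6 mg iron (running total 1.5 mg).
Take 1.79 servings of chicken breast: spends $3.49, +0.9 mg iron (running total 2.4 mg).
Filling greedily by iron-per-dollar is optimal for one linear limit, giving 2.4 mg.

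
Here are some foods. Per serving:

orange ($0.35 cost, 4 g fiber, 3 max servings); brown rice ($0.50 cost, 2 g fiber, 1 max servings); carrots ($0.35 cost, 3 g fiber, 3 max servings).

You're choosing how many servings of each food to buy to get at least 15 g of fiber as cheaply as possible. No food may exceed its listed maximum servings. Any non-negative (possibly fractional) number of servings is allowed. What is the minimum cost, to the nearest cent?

$1.40

Cost per g of fiber: orange $0.0875, carrots $0.1167, brown rice $0.2500.
Take 3 servings of orange: +12.0 g fiber for $1.05 (total $1.05, still need 3.0 g).
Take 1 serving of carrots: +3.0 g fiber for $0.35 (total $1.40, still need 0.0 g).
Filling from the cheapest source first is optimal under one linear minimum: $1.40.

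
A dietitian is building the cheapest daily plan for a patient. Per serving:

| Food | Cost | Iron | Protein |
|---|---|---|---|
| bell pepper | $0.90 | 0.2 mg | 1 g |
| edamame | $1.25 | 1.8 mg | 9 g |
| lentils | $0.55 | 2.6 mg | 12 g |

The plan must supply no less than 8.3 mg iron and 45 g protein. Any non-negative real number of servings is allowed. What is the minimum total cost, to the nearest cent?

The cheapest plan sits at a corner of the feasible region — with two constraints it uses at most two foods.
bell pepper only: max(8.3/0.2, 45/1) = 45 servings → $40.50.
edamame only: max(8.3/1.8, 45/9) = 5 servings → $6.25.
lentils only: max(8.3/2.6, 45/12) = 3.75 servings → $2.06.
bell pepper + edamame (both tight): parallel constraints — no distinct corner.
bell pepper + lentils with both targets exact would need a negative amount; discard.
edamame + lentils with both targets exact would need a negative amount; discard.
The minimum over all feasible corners is $2.06.

$2.06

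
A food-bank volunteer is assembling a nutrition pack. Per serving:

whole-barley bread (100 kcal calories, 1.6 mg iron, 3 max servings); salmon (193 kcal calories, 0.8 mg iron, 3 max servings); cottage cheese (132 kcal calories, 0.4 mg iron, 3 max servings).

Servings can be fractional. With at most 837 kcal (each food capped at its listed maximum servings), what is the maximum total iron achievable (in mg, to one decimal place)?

7.0 mg

Iron per kcal: whole-barley bread 0.016, salmon 0.004145, cottage cheese 0.00303.
Take 3 servings of whole-barley bread: uses 300 kcal, +4.8 mg iron (running total 4.8 mg).
Take 2.782 servings of salmon: uses 537 kcal, +2.2 mg iron (running total 7.0 mg).
Greedy by best ratio exhausts the calories allowance optimally: 7.0 mg.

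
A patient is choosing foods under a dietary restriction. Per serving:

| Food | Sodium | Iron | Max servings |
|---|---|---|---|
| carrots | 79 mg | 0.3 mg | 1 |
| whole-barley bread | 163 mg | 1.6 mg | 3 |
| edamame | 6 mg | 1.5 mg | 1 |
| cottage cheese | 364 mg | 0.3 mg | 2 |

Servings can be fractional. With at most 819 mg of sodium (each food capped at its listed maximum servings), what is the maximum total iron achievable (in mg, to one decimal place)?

Iron per mg sodium: edamame 0.25, whole-barley bread 0.009816, carrots 0.003797, cottage cheese 0.0008242.
Take 1 serving of edamame: uses 6 mg sodium, +1.5 mg iron (running total 1.5 mg).
Take 3 servings of whole-barley bread: uses 489 mg sodium, +4.8 mg iron (running total 6.3 mg).
Take 1 serving of carrots: uses 79 mg sodium, +0.3 mg iron (running total 6.6 mg).
Take 0.6731 servings of cottage cheese: uses 245 mg sodium, +0.2 mg iron (running total 6.8 mg).
Filling greedily by iron-per-mg sodium is optimal for one linear limit, giving 6.8 mg.

6.8 mg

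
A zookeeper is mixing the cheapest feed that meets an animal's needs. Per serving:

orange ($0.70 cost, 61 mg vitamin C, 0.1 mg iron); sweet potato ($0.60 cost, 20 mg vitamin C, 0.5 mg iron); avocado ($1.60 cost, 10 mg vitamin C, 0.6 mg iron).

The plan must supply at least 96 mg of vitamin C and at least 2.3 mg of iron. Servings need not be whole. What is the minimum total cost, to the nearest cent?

Minimising a linear cost over {vitamin C ≥ 96, iron ≥ 2.3, servings ≥ 0} — the optimum is at a vertex, using one or two foods.
orange only: max(96/61, 2.3/0.1) = 23 servings → $16.10.
sweet potato only: max(96/20, 2.3/0.5) = 4.8 servings → $2.88.
avocado only: max(96/10, 2.3/0.6) = 9.6 servings → $15.36.
orange + sweet potato with both tight: 0.07018 servings and 4.586 servings → $2.80.
orange + avocado with both tight: 0.9719 servings and 3.671 servings → $6.55.
sweet potato + avocado: the both-tight solution has a negative serving — not a feasible corner.
So the least-cost plan costs $2.80.

$2.80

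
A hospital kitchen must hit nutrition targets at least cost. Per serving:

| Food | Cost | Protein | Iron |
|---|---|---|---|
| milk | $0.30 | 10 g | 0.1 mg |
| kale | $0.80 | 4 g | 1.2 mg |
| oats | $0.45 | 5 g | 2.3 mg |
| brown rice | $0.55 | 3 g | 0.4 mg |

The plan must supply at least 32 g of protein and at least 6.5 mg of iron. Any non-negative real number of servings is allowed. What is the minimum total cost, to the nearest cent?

Minimising a linear cost over {protein ≥ 32, iron ≥ 6.5, servings ≥ 0} — the optimum is at a vertex, using one or two foods.
milk only: max(32/10, 6.5/0.1) = 65 servings → $19.50.
kale only: max(32/4, 6.5/1.2) = 8 servings → $6.40.
oats only: max(32/5, 6.5/2.3) = 6.4 servings → $2.88.
brown rice only: max(32/3, 6.5/0.4) = 16.25 servings → $8.94.
milk + kale with both tight: 1.069 servings and 5.328 servings → $4.58.
milk + oats with both tight: 1.827 servings and 2.747 servings → $1.78.
milk + brown rice: the both-tight solution has a negative serving — not a feasible corner.
kale + oats: intersection lies outside the first quadrant.
kale + brown rice with both tight: 3.35 servings and 6.2 servings → $6.09.
oats + brown rice with both tight: 1.367 servings and 8.388 servings → $5.23.
Cheapest feasible corner: $1.78.

$1.78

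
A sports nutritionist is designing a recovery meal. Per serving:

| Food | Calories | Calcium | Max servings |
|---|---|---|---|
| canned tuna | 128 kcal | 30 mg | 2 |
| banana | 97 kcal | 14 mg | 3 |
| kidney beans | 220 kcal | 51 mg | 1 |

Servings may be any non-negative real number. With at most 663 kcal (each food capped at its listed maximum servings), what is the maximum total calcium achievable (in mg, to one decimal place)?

138.0 mg

Calcium per kcal: canned tuna 0.2344, kidney beans 0.2318, banana 0.1443.
Take 2 servings of canned tuna: uses 256 kcal, +60.0 mg calcium (running total 60.0 mg).
Take 1 serving of kidney beans: uses 220 kcal, +51.0 mg calcium (running total 111.0 mg).
Take 1.928 servings of banana: uses 187 kcal, +27.0 mg calcium (running total 138.0 mg).
Filling greedily by calcium-per-kcal is optimal for one linear limit, giving 138.0 mg.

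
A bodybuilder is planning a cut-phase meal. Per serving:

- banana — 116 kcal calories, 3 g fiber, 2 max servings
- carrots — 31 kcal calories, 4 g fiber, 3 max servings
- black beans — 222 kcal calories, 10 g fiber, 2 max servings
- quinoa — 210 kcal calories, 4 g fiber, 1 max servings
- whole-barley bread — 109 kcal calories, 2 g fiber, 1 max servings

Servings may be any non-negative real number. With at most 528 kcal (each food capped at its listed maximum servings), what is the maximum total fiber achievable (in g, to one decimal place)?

31.6 g

Fiber per kcal: carrots 0.129, black beans 0.04505, banana 0.02586, quinoa 0.01905, whole-barley bread 0.01835.
Take 3 servings of carrots: uses 93 kcal, +12.0 g fiber (running total 12.0 g).
Take 1.959 servings of black beans: uses 435 kcal, +19.6 g fiber (running total 31.6 g).
Filling greedily by fiber-per-kcal is optimal for one linear limit, giving 31.6 g.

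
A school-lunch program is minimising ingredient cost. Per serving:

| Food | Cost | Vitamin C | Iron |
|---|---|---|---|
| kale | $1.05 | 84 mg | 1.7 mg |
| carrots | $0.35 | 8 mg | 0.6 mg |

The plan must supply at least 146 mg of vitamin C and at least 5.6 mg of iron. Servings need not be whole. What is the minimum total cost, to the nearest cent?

The cheapest plan sits at a corner of the feasible region — with two constraints it uses at most two foods.
kale only: max(146/84, 5.6/1.7) = 3.294 servings → $3.46.
carrots only: max(146/8, 5.6/0.6) = 18.25 servings → $6.39.
kale + carrots with both tight: 1.163 servings and 6.038 servings → $3.33.
So the least-cost plan costs $3.33.

$3.33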